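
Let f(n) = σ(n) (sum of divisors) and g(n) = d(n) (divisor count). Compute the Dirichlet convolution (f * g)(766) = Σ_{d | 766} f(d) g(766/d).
(σ * d)(766) = 1930

Divisors of 766: [1, 2, 383, 766]. For each d | 766:
  d = 1: σ(1) · d(766/1) = 1 · 4 = 4
  d = 2: σ(2) · d(766/2) = 3 · 2 = 6
  d = 383: σ(383) · d(766/383) = 384 · 2 = 768
  d = 766: σ(766) · d(766/766) = 1152 · 1 = 1152
Summing: (σ * d)(766) = 4 + 6 + 768 + 1152 = 1930.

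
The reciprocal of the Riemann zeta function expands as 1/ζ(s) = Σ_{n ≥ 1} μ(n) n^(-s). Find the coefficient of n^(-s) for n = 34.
μ(34) = 1

Factor n = 34 = 2 · 17. μ(n) = 0 if any exponent ≥ 2 (not squarefree); otherwise μ(n) = (−1)^{ω(n)} where ω(n) is the number of distinct prime factors. Applying: μ(34) = 1.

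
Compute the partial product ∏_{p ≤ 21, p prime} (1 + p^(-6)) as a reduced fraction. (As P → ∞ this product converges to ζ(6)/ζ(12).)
∏ = 10322827120806625262196014218/10149346788166965945179821977

The primes p ≤ 21 are [2, 3, 5, 7, 11, 13, 17, 19]. For each, (1 + 1/p^6) = (p^6 + 1)/p^6. Multiplying these fractions over p ∈ [2, 3, 5, 7, 11, 13, 17, 19] gives 10322827120806625262196014218/10149346788166965945179821977. (In the limit P → ∞ this tends to ζ(6)/ζ(12).)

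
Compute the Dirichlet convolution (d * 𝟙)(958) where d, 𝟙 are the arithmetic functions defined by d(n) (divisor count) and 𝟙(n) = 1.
(d * 𝟙)(958) = 9

Divisors of 958: [1, 2, 479, 958]. For each d | 958:
  d = 1: d(1) · 𝟙(958/1) = 1 · 1 = 1
  d = 2: d(2) · 𝟙(958/2) = 2 · 1 = 2
  d = 479: d(479) · 𝟙(958/479) = 2 · 1 = 2
  d = 958: d(958) · 𝟙(958/958) = 4 · 1 = 4
Summing: (d * 𝟙)(958) = 1 + 2 + 2 + 4 = 9.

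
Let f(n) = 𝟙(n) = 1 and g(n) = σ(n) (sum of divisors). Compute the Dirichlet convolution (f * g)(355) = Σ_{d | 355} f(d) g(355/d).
(𝟙 * σ)(355) = 511

Divisors of 355: [1, 5, 71, 355]. For each d | 355:
  d = 1: 𝟙(1) · σ(355/1) = 1 · 432 = 432
  d = 5: 𝟙(5) · σ(355/5) = 1 · 72 = 72
  d = 71: 𝟙(71) · σ(355/71) = 1 · 6 = 6
  d = 355: 𝟙(355) · σ(355/355) = 1 · 1 = 1
Summing: (𝟙 * σ)(355) = 432 + 72 + 6 + 1 = 511.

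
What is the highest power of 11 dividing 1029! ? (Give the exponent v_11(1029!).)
v_11(1029!) = 101

Legendre's formula: v_p(n!) = Σ_{k ≥ 1} ⌊n / p^k⌋. For p = 11, n = 1029, the terms are:
  ⌊1029/11^1⌋ = ⌊1029/11⌋ = 93
  ⌊1029/11^2⌋ = ⌊1029/121⌋ = 8
(the next term ⌊1029/11^3⌋ = 0, terminating the sum). Summing: v_11(1029!) = 93 + 8 = 101.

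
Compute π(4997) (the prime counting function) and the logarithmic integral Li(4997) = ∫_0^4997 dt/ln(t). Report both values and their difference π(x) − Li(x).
π(4997) = 668;  Li(4997) ≈ 683.93;  π(x) − Li(x) ≈ -15.93.

Direct count of primes ≤ 4997 gives π(4997) = 668. Numerical evaluation of the logarithmic integral gives Li(4997) ≈ 683.93. The difference π(x) − Li(x) ≈ -15.93 is typically negative for small/moderate x (Li(x) overestimates), though Littlewood's theorem shows this sign changes infinitely often.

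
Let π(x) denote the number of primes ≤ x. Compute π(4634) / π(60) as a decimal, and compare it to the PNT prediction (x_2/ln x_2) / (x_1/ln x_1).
π(4634)/π(60) = 624/17 ≈ 36.7059;  PNT prediction ≈ 37.4616.

π(60) = 17 and π(4634) = 624, so π(4634)/π(60) ≈ 36.7059. The PNT-predicted ratio is (4634/ln(4634)) / (60/ln(60)) ≈ 37.4616. The two agree to within a few percent, as expected.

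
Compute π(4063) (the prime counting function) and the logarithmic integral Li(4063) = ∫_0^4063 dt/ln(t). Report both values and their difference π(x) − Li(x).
π(4063) = 560;  Li(4063) ≈ 572.95;  π(x) − Li(x) ≈ -12.95.

Direct count of primes ≤ 4063 gives π(4063) = 560. Numerical evaluation of the logarithmic integral gives Li(4063) ≈ 572.95. The difference π(x) − Li(x) ≈ -12.95 is typically negative for small/moderate x (Li(x) overestimates), though Littlewood's theorem shows this sign changes infinitely often.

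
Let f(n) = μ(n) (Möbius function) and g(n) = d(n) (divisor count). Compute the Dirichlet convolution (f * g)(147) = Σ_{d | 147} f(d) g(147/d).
(μ * d)(147) = 1

Divisors of 147: [1, 3, 7, 21, 49, 147]. For each d | 147:
  d = 1: μ(1) · d(147/1) = 1 · 6 = 6
  d = 3: μ(3) · d(147/3) = -1 · 3 = -3
  d = 7: μ(7) · d(147/7) = -1 · 4 = -4
  d = 21: μ(21) · d(147/21) = 1 · 2 = 2
  d = 49: μ(49) · d(147/49) = 0 · 2 = 0
  d = 147: μ(147) · d(147/147) = 0 · 1 = 0
Summing: (μ * d)(147) = 6 + -3 + -4 + 2 + 0 + 0 = 1.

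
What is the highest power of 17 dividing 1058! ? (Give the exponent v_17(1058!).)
v_17(1058!) = 65

Legendre's formula: v_p(n!) = Σ_{k ≥ 1} ⌊n / p^k⌋. For p = 17, n = 1058, the terms are:
  ⌊1058/17^1⌋ = ⌊1058/17⌋ = 62
  ⌊1058/17^2⌋ = ⌊1058/289⌋ = 3
(the next term ⌊1058/17^3⌋ = 0, terminating the sum). Summing: v_17(1058!) = 62 + 3 = 65.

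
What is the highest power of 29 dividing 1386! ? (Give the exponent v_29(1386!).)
v_29(1386!) = 48

Legendre's formula: v_p(n!) = Σ_{k ≥ 1} ⌊n / p^k⌋. For p = 29, n = 1386, the terms are:
  ⌊1386/29^1⌋ = ⌊1386/29⌋ = 47
  ⌊1386/29^2⌋ = ⌊1386/841⌋ = 1
(the next term ⌊1386/29^3⌋ = 0, terminating the sum). Summing: v_29(1386!) = 47 + 1 = 48.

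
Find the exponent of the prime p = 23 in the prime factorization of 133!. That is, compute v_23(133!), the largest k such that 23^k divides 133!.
v_23(133!) = 5

Legendre's formula: v_p(n!) = Σ_{k ≥ 1} ⌊n / p^k⌋. For p = 23, n = 133, the terms are:
  ⌊133/23^1⌋ = ⌊133/23⌋ = 5
(the next term ⌊133/23^2⌋ = 0, terminating the sum). Summing: v_23(133!) = 5 = 5.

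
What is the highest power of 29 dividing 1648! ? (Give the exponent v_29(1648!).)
v_29(1648!) = 57

Legendre's formula: v_p(n!) = Σ_{k ≥ 1} ⌊n / p^k⌋. For p = 29, n = 1648, the terms are:
  ⌊1648/29^1⌋ = ⌊1648/29⌋ = 56
  ⌊1648/29^2⌋ = ⌊1648/841⌋ = 1
(the next term ⌊1648/29^3⌋ = 0, terminating the sum). Summing: v_29(1648!) = 56 + 1 = 57.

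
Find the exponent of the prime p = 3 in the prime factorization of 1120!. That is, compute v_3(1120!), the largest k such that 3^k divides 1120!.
v_3(1120!) = 556

Legendre's formula: v_p(n!) = Σ_{k ≥ 1} ⌊n / p^k⌋. For p = 3, n = 1120, the terms are:
  ⌊1120/3^1⌋ = ⌊1120/3⌋ = 373
  ⌊1120/3^2⌋ = ⌊1120/9⌋ = 124
  ⌊1120/3^3⌋ = ⌊1120/27⌋ = 41
  ⌊1120/3^4⌋ = ⌊1120/81⌋ = 13
  ⌊1120/3^5⌋ = ⌊1120/243⌋ = 4
  ⌊1120/3^6⌋ = ⌊1120/729⌋ = 1
(the next term ⌊1120/3^7⌋ = 0, terminating the sum). Summing: v_3(1120!) = 373 + 124 + 41 + 13 + 4 + 1 = 556.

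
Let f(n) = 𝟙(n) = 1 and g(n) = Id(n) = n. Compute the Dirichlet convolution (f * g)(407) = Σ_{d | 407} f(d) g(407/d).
(𝟙 * Id)(407) = 456

Divisors of 407: [1, 11, 37, 407]. For each d | 407:
  d = 1: 𝟙(1) · Id(407/1) = 1 · 407 = 407
  d = 11: 𝟙(11) · Id(407/11) = 1 · 37 = 37
  d = 37: 𝟙(37) · Id(407/37) = 1 · 11 = 11
  d = 407: 𝟙(407) · Id(407/407) = 1 · 1 = 1
Summing: (𝟙 * Id)(407) = 407 + 37 + 11 + 1 = 456.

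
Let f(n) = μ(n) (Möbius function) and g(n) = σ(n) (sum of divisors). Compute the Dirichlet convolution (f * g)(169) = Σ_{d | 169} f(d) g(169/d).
(μ * σ)(169) = 169

Divisors of 169: [1, 13, 169]. For each d | 169:
  d = 1: μ(1) · σ(169/1) = 1 · 183 = 183
  d = 13: μ(13) · σ(169/13) = -1 · 14 = -14
  d = 169: μ(169) · σ(169/169) = 0 · 1 = 0
Summing: (μ * σ)(169) = 183 + -14 + 0 = 169.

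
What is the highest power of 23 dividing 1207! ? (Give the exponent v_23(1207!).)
v_23(1207!) = 54

Legendre's formula: v_p(n!) = Σ_{k ≥ 1} ⌊n / p^k⌋. For p = 23, n = 1207, the terms are:
  ⌊1207/23^1⌋ = ⌊1207/23⌋ = 52
  ⌊1207/23^2⌋ = ⌊1207/529⌋ = 2
(the next term ⌊1207/23^3⌋ = 0, terminating the sum). Summing: v_23(1207!) = 52 + 2 = 54.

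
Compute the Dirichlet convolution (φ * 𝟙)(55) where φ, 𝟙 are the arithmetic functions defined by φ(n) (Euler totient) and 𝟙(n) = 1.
(φ * 𝟙)(55) = 55

Divisors of 55: [1, 5, 11, 55]. For each d | 55:
  d = 1: φ(1) · 𝟙(55/1) = 1 · 1 = 1
  d = 5: φ(5) · 𝟙(55/5) = 4 · 1 = 4
  d = 11: φ(11) · 𝟙(55/11) = 10 · 1 = 10
  d = 55: φ(55) · 𝟙(55/55) = 40 · 1 = 40
Summing: (φ * 𝟙)(55) = 1 + 4 + 10 + 40 = 55.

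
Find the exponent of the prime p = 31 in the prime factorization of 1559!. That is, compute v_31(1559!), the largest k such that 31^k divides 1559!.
v_31(1559!) = 51

Legendre's formula: v_p(n!) = Σ_{k ≥ 1} ⌊n / p^k⌋. For p = 31, n = 1559, the terms are:
  ⌊1559/31^1⌋ = ⌊1559/31⌋ = 50
  ⌊1559/31^2⌋ = ⌊1559/961⌋ = 1
(the next term ⌊1559/31^3⌋ = 0, terminating the sum). Summing: v_31(1559!) = 50 + 1 = 51.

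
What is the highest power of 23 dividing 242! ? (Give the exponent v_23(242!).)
v_23(242!) = 10

Legendre's formula: v_p(n!) = Σ_{k ≥ 1} ⌊n / p^k⌋. For p = 23, n = 242, the terms are:
  ⌊242/23^1⌋ = ⌊242/23⌋ = 10
(the next term ⌊242/23^2⌋ = 0, terminating the sum). Summing: v_23(242!) = 10 = 10.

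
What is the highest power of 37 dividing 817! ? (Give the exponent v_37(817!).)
v_37(817!) = 22

Legendre's formula: v_p(n!) = Σ_{k ≥ 1} ⌊n / p^k⌋. For p = 37, n = 817, the terms are:
  ⌊817/37^1⌋ = ⌊817/37⌋ = 22
(the next term ⌊817/37^2⌋ = 0, terminating the sum). Summing: v_37(817!) = 22 = 22.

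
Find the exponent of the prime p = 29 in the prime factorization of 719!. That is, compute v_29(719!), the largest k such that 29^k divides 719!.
v_29(719!) = 24

Legendre's formula: v_p(n!) = Σ_{k ≥ 1} ⌊n / p^k⌋. For p = 29, n = 719, the terms are:
  ⌊719/29^1⌋ = ⌊719/29⌋ = 24
(the next term ⌊719/29^2⌋ = 0, terminating the sum). Summing: v_29(719!) = 24 = 24.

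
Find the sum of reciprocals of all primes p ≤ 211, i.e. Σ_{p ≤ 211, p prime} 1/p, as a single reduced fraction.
Σ 1/p = 3215488142498485484492183158345029261034221047849345857469577412562094716564064084247/1645783550795210387735581011435590727981167322669649249414629852197255934130751870910

π(211) = 47, so the primes ≤ 211 are [2, 3, 5, 7, 11, 13, 17, 19, 23, 29, 31, 37, 41, 43, 47, 53, 59, 61, 67, 71, 73, 79, 83, 89, 97, 101, 103, 107, 109, 113, 127, 131, 137, 139, 149, 151, 157, 163, 167, 173, 179, 181, 191, 193, 197, 199, 211]. Summing 1/p over these primes: 3215488142498485484492183158345029261034221047849345857469577412562094716564064084247/1645783550795210387735581011435590727981167322669649249414629852197255934130751870910 ≈ 1.9538. Mertens estimate ln ln(211) + 0.2615 ≈ 1.9389.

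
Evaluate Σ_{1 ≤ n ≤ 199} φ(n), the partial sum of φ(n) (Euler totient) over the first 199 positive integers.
Σ_{n ≤ 199} φ(n) = 12152

Compute φ(n) for each 1 ≤ n ≤ 199: φ(1) = 1, φ(2) = 1, φ(3) = 2, φ(4) = 2, φ(5) = 4, φ(6) = 2, φ(7) = 6, φ(8) = 4, φ(9) = 6, φ(10) = 4, φ(11) = 10, φ(12) = 4, φ(13) = 12, φ(14) = 6, φ(15) = 8, φ(16) = 8, φ(17) = 16, φ(18) = 6, φ(19) = 18, φ(20) = 8, φ(21) = 12, φ(22) = 10, φ(23) = 22, φ(24) = 8, φ(25) = 20, φ(26) = 12, φ(27) = 18, φ(28) = 12, φ(29) = 28, φ(30) = 8, φ(31) = 30, φ(32) = 16, φ(33) = 20, φ(34) = 16, φ(35) = 24, φ(36) = 12, φ(37) = 36, φ(38) = 18, φ(39) = 24, φ(40) = 16, φ(41) = 40, φ(42) = 12, φ(43) = 42, φ(44) = 20, φ(45) = 24, φ(46) = 22, φ(47) = 46, φ(48) = 16, φ(49) = 42, φ(50) = 20, φ(51) = 32, φ(52) = 24, φ(53) = 52, φ(54) = 18, φ(55) = 40, φ(56) = 24, φ(57) = 36, φ(58) = 28, φ(59) = 58, φ(60) = 16, φ(61) = 60, φ(62) = 30, φ(63) = 36, φ(64) = 32, φ(65) = 48, φ(66) = 20, φ(67) = 66, φ(68) = 32, φ(69) = 44, φ(70) = 24, φ(71) = 70, φ(72) = 24, φ(73) = 72, φ(74) = 36, φ(75) = 40, φ(76) = 36, φ(77) = 60, φ(78) = 24, φ(79) = 78, φ(80) = 32, φ(81) = 54, φ(82) = 40, φ(83) = 82, φ(84) = 24, φ(85) = 64, φ(86) = 42, φ(87) = 56, φ(88) = 40, φ(89) = 88, φ(90) = 24, φ(91) = 72, φ(92) = 44, φ(93) = 60, φ(94) = 46, φ(95) = 72, φ(96) = 32, φ(97) = 96, φ(98) = 42, φ(99) = 60, φ(100) = 40, φ(101) = 100, φ(102) = 32, φ(103) = 102, φ(104) = 48, φ(105) = 48, φ(106) = 52, φ(107) = 106, φ(108) = 36, φ(109) = 108, φ(110) = 40, φ(111) = 72, φ(112) = 48, φ(113) = 112, φ(114) = 36, φ(115) = 88, φ(116) = 56, φ(117) = 72, φ(118) = 58, φ(119) = 96, φ(120) = 32, φ(121) = 110, φ(122) = 60, φ(123) = 80, φ(124) = 60, φ(125) = 100, φ(126) = 36, φ(127) = 126, φ(128) = 64, φ(129) = 84, φ(130) = 48, φ(131) = 130, φ(132) = 40, φ(133) = 108, φ(134) = 66, φ(135) = 72, φ(136) = 64, φ(137) = 136, φ(138) = 44, φ(139) = 138, φ(140) = 48, φ(141) = 92, φ(142) = 70, φ(143) = 120, φ(144) = 48, φ(145) = 112, φ(146) = 72, φ(147) = 84, φ(148) = 72, φ(149) = 148, φ(150) = 40, φ(151) = 150, φ(152) = 72, φ(153) = 96, φ(154) = 60, φ(155) = 120, φ(156) = 48, φ(157) = 156, φ(158) = 78, φ(159) = 104, φ(160) = 64, φ(161) = 132, φ(162) = 54, φ(163) = 162, φ(164) = 80, φ(165) = 80, φ(166) = 82, φ(167) = 166, φ(168) = 48, φ(169) = 156, φ(170) = 64, φ(171) = 108, φ(172) = 84, φ(173) = 172, φ(174) = 56, φ(175) = 120, φ(176) = 80, φ(177) = 116, φ(178) = 88, φ(179) = 178, φ(180) = 48, φ(181) = 180, φ(182) = 72, φ(183) = 120, φ(184) = 88, φ(185) = 144, φ(186) = 60, φ(187) = 160, φ(188) = 92, φ(189) = 108, φ(190) = 72, φ(191) = 190, φ(192) = 64, φ(193) = 192, φ(194) = 96, φ(195) = 96, φ(196) = 84, φ(197) = 196, φ(198) = 60, φ(199) = 198. Summing all 199 values: 12152. (Average order: Σ_{n ≤ x} φ(n) ~ (3/π²) x². For x = 199, (3/π²)·199² ≈ 12037.26.)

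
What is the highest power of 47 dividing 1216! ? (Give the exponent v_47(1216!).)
v_47(1216!) = 25

Legendre's formula: v_p(n!) = Σ_{k ≥ 1} ⌊n / p^k⌋. For p = 47, n = 1216, the terms are:
  ⌊1216/47^1⌋ = ⌊1216/47⌋ = 25
(the next term ⌊1216/47^2⌋ = 0, terminating the sum). Summing: v_47(1216!) = 25 = 25.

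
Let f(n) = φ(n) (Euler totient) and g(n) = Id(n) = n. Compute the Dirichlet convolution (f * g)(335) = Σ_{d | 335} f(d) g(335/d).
(φ * Id)(335) = 1197

Divisors of 335: [1, 5, 67, 335]. For each d | 335:
  d = 1: φ(1) · Id(335/1) = 1 · 335 = 335
  d = 5: φ(5) · Id(335/5) = 4 · 67 = 268
  d = 67: φ(67) · Id(335/67) = 66 · 5 = 330
  d = 335: φ(335) · Id(335/335) = 264 · 1 = 264
Summing: (φ * Id)(335) = 335 + 268 + 330 + 264 = 1197.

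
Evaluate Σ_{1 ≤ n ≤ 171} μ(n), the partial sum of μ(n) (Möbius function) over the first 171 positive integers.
Σ_{n ≤ 171} μ(n) = -2

Compute μ(n) for each 1 ≤ n ≤ 171: μ(1) = 1, μ(2) = -1, μ(3) = -1, μ(4) = 0, μ(5) = -1, μ(6) = 1, μ(7) = -1, μ(8) = 0, μ(9) = 0, μ(10) = 1, μ(11) = -1, μ(12) = 0, μ(13) = -1, μ(14) = 1, μ(15) = 1, μ(16) = 0, μ(17) = -1, μ(18) = 0, μ(19) = -1, μ(20) = 0, μ(21) = 1, μ(22) = 1, μ(23) = -1, μ(24) = 0, μ(25) = 0, μ(26) = 1, μ(27) = 0, μ(28) = 0, μ(29) = -1, μ(30) = -1, μ(31) = -1, μ(32) = 0, μ(33) = 1, μ(34) = 1, μ(35) = 1, μ(36) = 0, μ(37) = -1, μ(38) = 1, μ(39) = 1, μ(40) = 0, μ(41) = -1, μ(42) = -1, μ(43) = -1, μ(44) = 0, μ(45) = 0, μ(46) = 1, μ(47) = -1, μ(48) = 0, μ(49) = 0, μ(50) = 0, μ(51) = 1, μ(52) = 0, μ(53) = -1, μ(54) = 0, μ(55) = 1, μ(56) = 0, μ(57) = 1, μ(58) = 1, μ(59) = -1, μ(60) = 0, μ(61) = -1, μ(62) = 1, μ(63) = 0, μ(64) = 0, μ(65) = 1, μ(66) = -1, μ(67) = -1, μ(68) = 0, μ(69) = 1, μ(70) = -1, μ(71) = -1, μ(72) = 0, μ(73) = -1, μ(74) = 1, μ(75) = 0, μ(76) = 0, μ(77) = 1, μ(78) = -1, μ(79) = -1, μ(80) = 0, μ(81) = 0, μ(82) = 1, μ(83) = -1, μ(84) = 0, μ(85) = 1, μ(86) = 1, μ(87) = 1, μ(88) = 0, μ(89) = -1, μ(90) = 0, μ(91) = 1, μ(92) = 0, μ(93) = 1, μ(94) = 1, μ(95) = 1, μ(96) = 0, μ(97) = -1, μ(98) = 0, μ(99) = 0, μ(100) = 0, μ(101) = -1, μ(102) = -1, μ(103) = -1, μ(104) = 0, μ(105) = -1, μ(106) = 1, μ(107) = -1, μ(108) = 0, μ(109) = -1, μ(110) = -1, μ(111) = 1, μ(112) = 0, μ(113) = -1, μ(114) = -1, μ(115) = 1, μ(116) = 0, μ(117) = 0, μ(118) = 1, μ(119) = 1, μ(120) = 0, μ(121) = 0, μ(122) = 1, μ(123) = 1, μ(124) = 0, μ(125) = 0, μ(126) = 0, μ(127) = -1, μ(128) = 0, μ(129) = 1, μ(130) = -1, μ(131) = -1, μ(132) = 0, μ(133) = 1, μ(134) = 1, μ(135) = 0, μ(136) = 0, μ(137) = -1, μ(138) = -1, μ(139) = -1, μ(140) = 0, μ(141) = 1, μ(142) = 1, μ(143) = 1, μ(144) = 0, μ(145) = 1, μ(146) = 1, μ(147) = 0, μ(148) = 0, μ(149) = -1, μ(150) = 0, μ(151) = -1, μ(152) = 0, μ(153) = 0, μ(154) = -1, μ(155) = 1, μ(156) = 0, μ(157) = -1, μ(158) = 1, μ(159) = 1, μ(160) = 0, μ(161) = 1, μ(162) = 0, μ(163) = -1, μ(164) = 0, μ(165) = -1, μ(166) = 1, μ(167) = -1, μ(168) = 0, μ(169) = 0, μ(170) = -1, μ(171) = 0. Summing all 171 values: -2. (Mertens function M(x) = Σ_{n ≤ x} μ(n); on average M(x) should be small (PNT ⟺ M(x) = o(x)).)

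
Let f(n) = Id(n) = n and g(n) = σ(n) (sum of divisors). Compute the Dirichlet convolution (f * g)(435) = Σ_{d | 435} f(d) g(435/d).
(Id * σ)(435) = 4543

Divisors of 435: [1, 3, 5, 15, 29, 87, 145, 435]. For each d | 435:
  d = 1: Id(1) · σ(435/1) = 1 · 720 = 720
  d = 3: Id(3) · σ(435/3) = 3 · 180 = 540
  d = 5: Id(5) · σ(435/5) = 5 · 120 = 600
  d = 15: Id(15) · σ(435/15) = 15 · 30 = 450
  d = 29: Id(29) · σ(435/29) = 29 · 24 = 696
  d = 87: Id(87) · σ(435/87) = 87 · 6 = 522
  d = 145: Id(145) · σ(435/145) = 145 · 4 = 580
  d = 435: Id(435) · σ(435/435) = 435 · 1 = 435
Summing: (Id * σ)(435) = 720 + 540 + 600 + 450 + 696 + 522 + 580 + 435 = 4543.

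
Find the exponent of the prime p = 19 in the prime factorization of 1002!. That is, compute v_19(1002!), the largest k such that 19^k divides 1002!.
v_19(1002!) = 54

Legendre's formula: v_p(n!) = Σ_{k ≥ 1} ⌊n / p^k⌋. For p = 19, n = 1002, the terms are:
  ⌊1002/19^1⌋ = ⌊1002/19⌋ = 52
  ⌊1002/19^2⌋ = ⌊1002/361⌋ = 2
(the next term ⌊1002/19^3⌋ = 0, terminating the sum). Summing: v_19(1002!) = 52 + 2 = 54.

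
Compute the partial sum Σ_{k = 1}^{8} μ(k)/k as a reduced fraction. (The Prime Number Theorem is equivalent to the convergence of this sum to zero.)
Σ μ(k)/k = -1/105

Values of μ(k) for 1 ≤ k ≤ 8: μ(1) = 1, μ(2) = -1, μ(3) = -1, μ(5) = -1, μ(6) = 1, μ(7) = -1, with μ = 0 on non-squarefree integers. Summing μ(k)/k for k where μ(k) ≠ 0 gives -1/105 ≈ -0.0095. (PNT ⟺ this sum → 0 as n → ∞.)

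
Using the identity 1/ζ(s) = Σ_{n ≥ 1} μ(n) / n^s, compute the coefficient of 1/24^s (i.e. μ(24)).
μ(24) = 0

Factor n = 24 = 2^3 · 3. μ(n) = 0 if any exponent ≥ 2 (not squarefree); otherwise μ(n) = (−1)^{ω(n)} where ω(n) is the number of distinct prime factors. Applying: μ(24) = 0.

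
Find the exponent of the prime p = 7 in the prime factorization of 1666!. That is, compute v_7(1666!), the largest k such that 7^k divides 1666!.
v_7(1666!) = 276

Legendre's formula: v_p(n!) = Σ_{k ≥ 1} ⌊n / p^k⌋. For p = 7, n = 1666, the terms are:
  ⌊1666/7^1⌋ = ⌊1666/7⌋ = 238
  ⌊1666/7^2⌋ = ⌊1666/49⌋ = 34
  ⌊1666/7^3⌋ = ⌊1666/343⌋ = 4
(the next term ⌊1666/7^4⌋ = 0, terminating the sum). Summing: v_7(1666!) = 238 + 34 + 4 = 276.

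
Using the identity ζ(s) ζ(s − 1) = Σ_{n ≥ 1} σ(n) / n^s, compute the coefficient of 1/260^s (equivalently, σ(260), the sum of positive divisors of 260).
σ(260) = 588

In the product (Σ m^0/m^s)(Σ k / k^s) = Σ (Σ_{d | n} d) / n^s, the coefficient of 1/n^s is σ(n) = Σ_{d | n} d. For n = 260, divisors are [1, 2, 4, 5, 10, 13, 20, 26, 52, 65, 130, 260]; summing: σ(260) = 588.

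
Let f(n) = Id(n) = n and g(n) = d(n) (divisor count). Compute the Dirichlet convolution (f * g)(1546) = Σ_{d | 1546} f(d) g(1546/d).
(Id * d)(1546) = 3100

Divisors of 1546: [1, 2, 773, 1546]. For each d | 1546:
  d = 1: Id(1) · d(1546/1) = 1 · 4 = 4
  d = 2: Id(2) · d(1546/2) = 2 · 2 = 4
  d = 773: Id(773) · d(1546/773) = 773 · 2 = 1546
  d = 1546: Id(1546) · d(1546/1546) = 1546 · 1 = 1546
Summing: (Id * d)(1546) = 4 + 4 + 1546 + 1546 = 3100.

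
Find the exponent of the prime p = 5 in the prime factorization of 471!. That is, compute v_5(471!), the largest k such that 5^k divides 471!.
v_5(471!) = 115

Legendre's formula: v_p(n!) = Σ_{k ≥ 1} ⌊n / p^k⌋. For p = 5, n = 471, the terms are:
  ⌊471/5^1⌋ = ⌊471/5⌋ = 94
  ⌊471/5^2⌋ = ⌊471/25⌋ = 18
  ⌊471/5^3⌋ = ⌊471/125⌋ = 3
(the next term ⌊471/5^4⌋ = 0, terminating the sum). Summing: v_5(471!) = 94 + 18 + 3 = 115.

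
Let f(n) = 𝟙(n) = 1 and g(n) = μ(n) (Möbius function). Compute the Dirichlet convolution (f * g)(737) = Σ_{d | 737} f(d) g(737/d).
(𝟙 * μ)(737) = 0

Divisors of 737: [1, 11, 67, 737]. For each d | 737:
  d = 1: 𝟙(1) · μ(737/1) = 1 · 1 = 1
  d = 11: 𝟙(11) · μ(737/11) = 1 · -1 = -1
  d = 67: 𝟙(67) · μ(737/67) = 1 · -1 = -1
  d = 737: 𝟙(737) · μ(737/737) = 1 · 1 = 1
Summing: (𝟙 * μ)(737) = 1 + -1 + -1 + 1 = 0.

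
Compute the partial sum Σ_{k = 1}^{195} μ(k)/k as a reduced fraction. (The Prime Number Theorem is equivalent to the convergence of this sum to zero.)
Σ μ(k)/k = -43277238338814707352435871087729404219364080007991120795068950289487278357/2094340804123062964635950016266159511607730554966537454865305011530672742866

Values of μ(k) for 1 ≤ k ≤ 195: μ(1) = 1, μ(2) = -1, μ(3) = -1, μ(5) = -1, μ(6) = 1, μ(7) = -1, μ(10) = 1, μ(11) = -1, μ(13) = -1, μ(14) = 1, μ(15) = 1, μ(17) = -1, μ(19) = -1, μ(21) = 1, μ(22) = 1, μ(23) = -1, μ(26) = 1, μ(29) = -1, μ(30) = -1, μ(31) = -1, μ(33) = 1, μ(34) = 1, μ(35) = 1, μ(37) = -1, μ(38) = 1, μ(39) = 1, μ(41) = -1, μ(42) = -1, μ(43) = -1, μ(46) = 1, μ(47) = -1, μ(51) = 1, μ(53) = -1, μ(55) = 1, μ(57) = 1, μ(58) = 1, μ(59) = -1, μ(61) = -1, μ(62) = 1, μ(65) = 1, μ(66) = -1, μ(67) = -1, μ(69) = 1, μ(70) = -1, μ(71) = -1, μ(73) = -1, μ(74) = 1, μ(77) = 1, μ(78) = -1, μ(79) = -1, μ(82) = 1, μ(83) = -1, μ(85) = 1, μ(86) = 1, μ(87) = 1, μ(89) = -1, μ(91) = 1, μ(93) = 1, μ(94) = 1, μ(95) = 1, μ(97) = -1, μ(101) = -1, μ(102) = -1, μ(103) = -1, μ(105) = -1, μ(106) = 1, μ(107) = -1, μ(109) = -1, μ(110) = -1, μ(111) = 1, μ(113) = -1, μ(114) = -1, μ(115) = 1, μ(118) = 1, μ(119) = 1, μ(122) = 1, μ(123) = 1, μ(127) = -1, μ(129) = 1, μ(130) = -1, μ(131) = -1, μ(133) = 1, μ(134) = 1, μ(137) = -1, μ(138) = -1, μ(139) = -1, μ(141) = 1, μ(142) = 1, μ(143) = 1, μ(145) = 1, μ(146) = 1, μ(149) = -1, μ(151) = -1, μ(154) = -1, μ(155) = 1, μ(157) = -1, μ(158) = 1, μ(159) = 1, μ(161) = 1, μ(163) = -1, μ(165) = -1, μ(166) = 1, μ(167) = -1, μ(170) = -1, μ(173) = -1, μ(174) = -1, μ(177) = 1, μ(178) = 1, μ(179) = -1, μ(181) = -1, μ(182) = -1, μ(183) = 1, μ(185) = 1, μ(186) = -1, μ(187) = 1, μ(190) = -1, μ(191) = -1, μ(193) = -1, μ(194) = 1, μ(195) = -1, with μ = 0 on non-squarefree integers. Summing μ(k)/k for k where μ(k) ≠ 0 gives -43277238338814707352435871087729404219364080007991120795068950289487278357/2094340804123062964635950016266159511607730554966537454865305011530672742866 ≈ -0.0207. (PNT ⟺ this sum → 0 as n → ∞.)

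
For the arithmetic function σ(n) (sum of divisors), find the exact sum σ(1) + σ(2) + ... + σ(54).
Σ_{n ≤ 54} σ(n) = 2424

Compute σ(n) for each 1 ≤ n ≤ 54: σ(1) = 1, σ(2) = 3, σ(3) = 4, σ(4) = 7, σ(5) = 6, σ(6) = 12, σ(7) = 8, σ(8) = 15, σ(9) = 13, σ(10) = 18, σ(11) = 12, σ(12) = 28, σ(13) = 14, σ(14) = 24, σ(15) = 24, σ(16) = 31, σ(17) = 18, σ(18) = 39, σ(19) = 20, σ(20) = 42, σ(21) = 32, σ(22) = 36, σ(23) = 24, σ(24) = 60, σ(25) = 31, σ(26) = 42, σ(27) = 40, σ(28) = 56, σ(29) = 30, σ(30) = 72, σ(31) = 32, σ(32) = 63, σ(33) = 48, σ(34) = 54, σ(35) = 48, σ(36) = 91, σ(37) = 38, σ(38) = 60, σ(39) = 56, σ(40) = 90, σ(41) = 42, σ(42) = 96, σ(43) = 44, σ(44) = 84, σ(45) = 78, σ(46) = 72, σ(47) = 48, σ(48) = 124, σ(49) = 57, σ(50) = 93, σ(51) = 72, σ(52) = 98, σ(53) = 54, σ(54) = 120. Summing all 54 values: 2424. (Average order: Σ_{n ≤ x} σ(n) ~ (π²/12) x². For x = 54, (π²/12)·54² ≈ 2398.31.)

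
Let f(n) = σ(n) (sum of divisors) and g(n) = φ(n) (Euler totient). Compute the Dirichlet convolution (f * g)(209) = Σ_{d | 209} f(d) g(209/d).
(σ * φ)(209) = 836

Divisors of 209: [1, 11, 19, 209]. For each d | 209:
  d = 1: σ(1) · φ(209/1) = 1 · 180 = 180
  d = 11: σ(11) · φ(209/11) = 12 · 18 = 216
  d = 19: σ(19) · φ(209/19) = 20 · 10 = 200
  d = 209: σ(209) · φ(209/209) = 240 · 1 = 240
Summing: (σ * φ)(209) = 180 + 216 + 200 + 240 = 836.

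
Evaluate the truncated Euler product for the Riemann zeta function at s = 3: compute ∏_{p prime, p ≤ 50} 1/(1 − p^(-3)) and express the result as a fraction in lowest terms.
∏ = 1417934272824755236225375034446860319/1179638474528270622029363943840940032

The primes p ≤ 50 are [2, 3, 5, 7, 11, 13, 17, 19, 23, 29, 31, 37, 41, 43, 47]. For each prime, (1 − 1/p^3)^(-1) = p^3 / (p^3 − 1). The product is (1 − 1/2^3)^(-1), (1 − 1/3^3)^(-1), (1 − 1/5^3)^(-1), (1 − 1/7^3)^(-1), (1 − 1/11^3)^(-1), (1 − 1/13^3)^(-1), (1 − 1/17^3)^(-1), (1 − 1/19^3)^(-1), (1 − 1/23^3)^(-1), (1 − 1/29^3)^(-1), (1 − 1/31^3)^(-1), (1 − 1/37^3)^(-1), (1 − 1/41^3)^(-1), (1 − 1/43^3)^(-1), (1 − 1/47^3)^(-1) = ∏ p^3 / (p^3 − 1) = 1417934272824755236225375034446860319/1179638474528270622029363943840940032.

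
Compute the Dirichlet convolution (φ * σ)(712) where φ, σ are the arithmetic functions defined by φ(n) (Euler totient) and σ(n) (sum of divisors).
(φ * σ)(712) = 5696

Divisors of 712: [1, 2, 4, 8, 89, 178, 356, 712]. For each d | 712:
  d = 1: φ(1) · σ(712/1) = 1 · 1350 = 1350
  d = 2: φ(2) · σ(712/2) = 1 · 630 = 630
  d = 4: φ(4) · σ(712/4) = 2 · 270 = 540
  d = 8: φ(8) · σ(712/8) = 4 · 90 = 360
  d = 89: φ(89) · σ(712/89) = 88 · 15 = 1320
  d = 178: φ(178) · σ(712/178) = 88 · 7 = 616
  d = 356: φ(356) · σ(712/356) = 176 · 3 = 528
  d = 712: φ(712) · σ(712/712) = 352 · 1 = 352
Summing: (φ * σ)(712) = 1350 + 630 + 540 + 360 + 1320 + 616 + 528 + 352 = 5696.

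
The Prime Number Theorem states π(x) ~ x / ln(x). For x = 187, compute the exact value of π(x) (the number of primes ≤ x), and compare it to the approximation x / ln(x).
π(187) = 42;  x/ln(x) ≈ 35.75;  relative error ≈ 14.89%.

Directly count primes up to 187: π(187) = 42. The PNT approximation gives 187/ln(187) ≈ 187/5.23111 ≈ 35.75. Relative error (π(x) − x/ln(x)) / π(x) ≈ 14.89%; the approximation is known to undercount slightly (Li(x) is a better estimate).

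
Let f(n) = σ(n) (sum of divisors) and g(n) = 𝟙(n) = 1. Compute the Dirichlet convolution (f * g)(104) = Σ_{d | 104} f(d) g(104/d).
(σ * 𝟙)(104) = 390

Divisors of 104: [1, 2, 4, 8, 13, 26, 52, 104]. For each d | 104:
  d = 1: σ(1) · 𝟙(104/1) = 1 · 1 = 1
  d = 2: σ(2) · 𝟙(104/2) = 3 · 1 = 3
  d = 4: σ(4) · 𝟙(104/4) = 7 · 1 = 7
  d = 8: σ(8) · 𝟙(104/8) = 15 · 1 = 15
  d = 13: σ(13) · 𝟙(104/13) = 14 · 1 = 14
  d = 26: σ(26) · 𝟙(104/26) = 42 · 1 = 42
  d = 52: σ(52) · 𝟙(104/52) = 98 · 1 = 98
  d = 104: σ(104) · 𝟙(104/104) = 210 · 1 = 210
Summing: (σ * 𝟙)(104) = 1 + 3 + 7 + 15 + 14 + 42 + 98 + 210 = 390.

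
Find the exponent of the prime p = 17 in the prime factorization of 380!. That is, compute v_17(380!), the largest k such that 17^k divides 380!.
v_17(380!) = 23

Legendre's formula: v_p(n!) = Σ_{k ≥ 1} ⌊n / p^k⌋. For p = 17, n = 380, the terms are:
  ⌊380/17^1⌋ = ⌊380/17⌋ = 22
  ⌊380/17^2⌋ = ⌊380/289⌋ = 1
(the next term ⌊380/17^3⌋ = 0, terminating the sum). Summing: v_17(380!) = 22 + 1 = 23.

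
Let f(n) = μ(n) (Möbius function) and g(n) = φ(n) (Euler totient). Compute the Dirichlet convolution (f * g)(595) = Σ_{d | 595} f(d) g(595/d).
(μ * φ)(595) = 225

Divisors of 595: [1, 5, 7, 17, 35, 85, 119, 595]. For each d | 595:
  d = 1: μ(1) · φ(595/1) = 1 · 384 = 384
  d = 5: μ(5) · φ(595/5) = -1 · 96 = -96
  d = 7: μ(7) · φ(595/7) = -1 · 64 = -64
  d = 17: μ(17) · φ(595/17) = -1 · 24 = -24
  d = 35: μ(35) · φ(595/35) = 1 · 16 = 16
  d = 85: μ(85) · φ(595/85) = 1 · 6 = 6
  d = 119: μ(119) · φ(595/119) = 1 · 4 = 4
  d = 595: μ(595) · φ(595/595) = -1 · 1 = -1
Summing: (μ * φ)(595) = 384 + -96 + -64 + -24 + 16 + 6 + 4 + -1 = 225.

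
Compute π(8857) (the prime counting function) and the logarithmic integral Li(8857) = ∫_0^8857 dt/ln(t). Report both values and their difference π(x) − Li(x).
π(8857) = 1103;  Li(8857) ≈ 1121.23;  π(x) − Li(x) ≈ -18.23.

Direct count of primes ≤ 8857 gives π(8857) = 1103. Numerical evaluation of the logarithmic integral gives Li(8857) ≈ 1121.23. The difference π(x) − Li(x) ≈ -18.23 is typically negative for small/moderate x (Li(x) overestimates), though Littlewood's theorem shows this sign changes infinitely often.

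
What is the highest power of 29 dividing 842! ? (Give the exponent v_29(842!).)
v_29(842!) = 30

Legendre's formula: v_p(n!) = Σ_{k ≥ 1} ⌊n / p^k⌋. For p = 29, n = 842, the terms are:
  ⌊842/29^1⌋ = ⌊842/29⌋ = 29
  ⌊842/29^2⌋ = ⌊842/841⌋ = 1
(the next term ⌊842/29^3⌋ = 0, terminating the sum). Summing: v_29(842!) = 29 + 1 = 30.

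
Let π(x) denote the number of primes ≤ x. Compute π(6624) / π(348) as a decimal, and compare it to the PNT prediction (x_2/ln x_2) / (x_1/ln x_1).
π(6624)/π(348) = 855/69 ≈ 12.3913;  PNT prediction ≈ 12.6606.

π(348) = 69 and π(6624) = 855, so π(6624)/π(348) ≈ 12.3913. The PNT-predicted ratio is (6624/ln(6624)) / (348/ln(348)) ≈ 12.6606. The two agree to within a few percent, as expected.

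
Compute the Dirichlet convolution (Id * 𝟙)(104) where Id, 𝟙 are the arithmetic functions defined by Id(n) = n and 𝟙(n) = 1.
(Id * 𝟙)(104) = 210

Divisors of 104: [1, 2, 4, 8, 13, 26, 52, 104]. For each d | 104:
  d = 1: Id(1) · 𝟙(104/1) = 1 · 1 = 1
  d = 2: Id(2) · 𝟙(104/2) = 2 · 1 = 2
  d = 4: Id(4) · 𝟙(104/4) = 4 · 1 = 4
  d = 8: Id(8) · 𝟙(104/8) = 8 · 1 = 8
  d = 13: Id(13) · 𝟙(104/13) = 13 · 1 = 13
  d = 26: Id(26) · 𝟙(104/26) = 26 · 1 = 26
  d = 52: Id(52) · 𝟙(104/52) = 52 · 1 = 52
  d = 104: Id(104) · 𝟙(104/104) = 104 · 1 = 104
Summing: (Id * 𝟙)(104) = 1 + 2 + 4 + 8 + 13 + 26 + 52 + 104 = 210.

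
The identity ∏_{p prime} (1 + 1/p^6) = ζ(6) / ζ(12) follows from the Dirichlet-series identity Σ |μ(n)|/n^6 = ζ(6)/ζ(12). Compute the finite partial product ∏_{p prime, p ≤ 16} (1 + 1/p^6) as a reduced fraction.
∏ = 261167492243135861/256778456493448890

The primes p ≤ 16 are [2, 3, 5, 7, 11, 13]. For each, (1 + 1/p^6) = (p^6 + 1)/p^6. Multiplying these fractions over p ∈ [2, 3, 5, 7, 11, 13] gives 261167492243135861/256778456493448890. (In the limit P → ∞ this tends to ζ(6)/ζ(12).)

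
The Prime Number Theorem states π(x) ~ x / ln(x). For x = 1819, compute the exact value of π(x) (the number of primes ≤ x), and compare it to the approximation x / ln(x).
π(1819) = 280;  x/ln(x) ≈ 242.34;  relative error ≈ 13.45%.

Directly count primes up to 1819: π(1819) = 280. The PNT approximation gives 1819/ln(1819) ≈ 1819/7.50604 ≈ 242.34. Relative error (π(x) − x/ln(x)) / π(x) ≈ 13.45%; the approximation is known to undercount slightly (Li(x) is a better estimate).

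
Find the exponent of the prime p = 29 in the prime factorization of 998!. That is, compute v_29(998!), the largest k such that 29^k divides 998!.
v_29(998!) = 35

Legendre's formula: v_p(n!) = Σ_{k ≥ 1} ⌊n / p^k⌋. For p = 29, n = 998, the terms are:
  ⌊998/29^1⌋ = ⌊998/29⌋ = 34
  ⌊998/29^2⌋ = ⌊998/841⌋ = 1
(the next term ⌊998/29^3⌋ = 0, terminating the sum). Summing: v_29(998!) = 34 + 1 = 35.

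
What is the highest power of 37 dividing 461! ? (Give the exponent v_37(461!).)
v_37(461!) = 12

Legendre's formula: v_p(n!) = Σ_{k ≥ 1} ⌊n / p^k⌋. For p = 37, n = 461, the terms are:
  ⌊461/37^1⌋ = ⌊461/37⌋ = 12
(the next term ⌊461/37^2⌋ = 0, terminating the sum). Summing: v_37(461!) = 12 = 12.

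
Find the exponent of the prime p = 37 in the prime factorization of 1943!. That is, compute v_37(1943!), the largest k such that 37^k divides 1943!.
v_37(1943!) = 53

Legendre's formula: v_p(n!) = Σ_{k ≥ 1} ⌊n / p^k⌋. For p = 37, n = 1943, the terms are:
  ⌊1943/37^1⌋ = ⌊1943/37⌋ = 52
  ⌊1943/37^2⌋ = ⌊1943/1369⌋ = 1
(the next term ⌊1943/37^3⌋ = 0, terminating the sum). Summing: v_37(1943!) = 52 + 1 = 53.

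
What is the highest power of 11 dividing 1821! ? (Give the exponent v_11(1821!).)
v_11(1821!) = 181

Legendre's formula: v_p(n!) = Σ_{k ≥ 1} ⌊n / p^k⌋. For p = 11, n = 1821, the terms are:
  ⌊1821/11^1⌋ = ⌊1821/11⌋ = 165
  ⌊1821/11^2⌋ = ⌊1821/121⌋ = 15
  ⌊1821/11^3⌋ = ⌊1821/1331⌋ = 1
(the next term ⌊1821/11^4⌋ = 0, terminating the sum). Summing: v_11(1821!) = 165 + 15 + 1 = 181.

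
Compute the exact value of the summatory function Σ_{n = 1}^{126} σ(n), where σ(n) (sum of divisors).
Σ_{n ≤ 126} σ(n) = 13152

Compute σ(n) for each 1 ≤ n ≤ 126: σ(1) = 1, σ(2) = 3, σ(3) = 4, σ(4) = 7, σ(5) = 6, σ(6) = 12, σ(7) = 8, σ(8) = 15, σ(9) = 13, σ(10) = 18, σ(11) = 12, σ(12) = 28, σ(13) = 14, σ(14) = 24, σ(15) = 24, σ(16) = 31, σ(17) = 18, σ(18) = 39, σ(19) = 20, σ(20) = 42, σ(21) = 32, σ(22) = 36, σ(23) = 24, σ(24) = 60, σ(25) = 31, σ(26) = 42, σ(27) = 40, σ(28) = 56, σ(29) = 30, σ(30) = 72, σ(31) = 32, σ(32) = 63, σ(33) = 48, σ(34) = 54, σ(35) = 48, σ(36) = 91, σ(37) = 38, σ(38) = 60, σ(39) = 56, σ(40) = 90, σ(41) = 42, σ(42) = 96, σ(43) = 44, σ(44) = 84, σ(45) = 78, σ(46) = 72, σ(47) = 48, σ(48) = 124, σ(49) = 57, σ(50) = 93, σ(51) = 72, σ(52) = 98, σ(53) = 54, σ(54) = 120, σ(55) = 72, σ(56) = 120, σ(57) = 80, σ(58) = 90, σ(59) = 60, σ(60) = 168, σ(61) = 62, σ(62) = 96, σ(63) = 104, σ(64) = 127, σ(65) = 84, σ(66) = 144, σ(67) = 68, σ(68) = 126, σ(69) = 96, σ(70) = 144, σ(71) = 72, σ(72) = 195, σ(73) = 74, σ(74) = 114, σ(75) = 124, σ(76) = 140, σ(77) = 96, σ(78) = 168, σ(79) = 80, σ(80) = 186, σ(81) = 121, σ(82) = 126, σ(83) = 84, σ(84) = 224, σ(85) = 108, σ(86) = 132, σ(87) = 120, σ(88) = 180, σ(89) = 90, σ(90) = 234, σ(91) = 112, σ(92) = 168, σ(93) = 128, σ(94) = 144, σ(95) = 120, σ(96) = 252, σ(97) = 98, σ(98) = 171, σ(99) = 156, σ(100) = 217, σ(101) = 102, σ(102) = 216, σ(103) = 104, σ(104) = 210, σ(105) = 192, σ(106) = 162, σ(107) = 108, σ(108) = 280, σ(109) = 110, σ(110) = 216, σ(111) = 152, σ(112) = 248, σ(113) = 114, σ(114) = 240, σ(115) = 144, σ(116) = 210, σ(117) = 182, σ(118) = 180, σ(119) = 144, σ(120) = 360, σ(121) = 133, σ(122) = 186, σ(123) = 168, σ(124) = 224, σ(125) = 156, σ(126) = 312. Summing all 126 values: 13152. (Average order: Σ_{n ≤ x} σ(n) ~ (π²/12) x². For x = 126, (π²/12)·126² ≈ 13057.49.)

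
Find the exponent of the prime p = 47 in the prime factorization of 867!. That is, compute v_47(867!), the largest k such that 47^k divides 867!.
v_47(867!) = 18

Legendre's formula: v_p(n!) = Σ_{k ≥ 1} ⌊n / p^k⌋. For p = 47, n = 867, the terms are:
  ⌊867/47^1⌋ = ⌊867/47⌋ = 18
(the next term ⌊867/47^2⌋ = 0, terminating the sum). Summing: v_47(867!) = 18 = 18.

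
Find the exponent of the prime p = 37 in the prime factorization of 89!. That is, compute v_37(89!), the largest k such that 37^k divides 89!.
v_37(89!) = 2

Legendre's formula: v_p(n!) = Σ_{k ≥ 1} ⌊n / p^k⌋. For p = 37, n = 89, the terms are:
  ⌊89/37^1⌋ = ⌊89/37⌋ = 2
(the next term ⌊89/37^2⌋ = 0, terminating the sum). Summing: v_37(89!) = 2 = 2.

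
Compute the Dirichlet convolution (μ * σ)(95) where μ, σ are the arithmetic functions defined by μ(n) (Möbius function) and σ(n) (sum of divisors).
(μ * σ)(95) = 95

Divisors of 95: [1, 5, 19, 95]. For each d | 95:
  d = 1: μ(1) · σ(95/1) = 1 · 120 = 120
  d = 5: μ(5) · σ(95/5) = -1 · 20 = -20
  d = 19: μ(19) · σ(95/19) = -1 · 6 = -6
  d = 95: μ(95) · σ(95/95) = 1 · 1 = 1
Summing: (μ * σ)(95) = 120 + -20 + -6 + 1 = 95.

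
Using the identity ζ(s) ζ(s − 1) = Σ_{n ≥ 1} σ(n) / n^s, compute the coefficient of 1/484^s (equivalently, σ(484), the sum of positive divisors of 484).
σ(484) = 931

In the product (Σ m^0/m^s)(Σ k / k^s) = Σ (Σ_{d | n} d) / n^s, the coefficient of 1/n^s is σ(n) = Σ_{d | n} d. For n = 484, divisors are [1, 2, 4, 11, 22, 44, 121, 242, 484]; summing: σ(484) = 931.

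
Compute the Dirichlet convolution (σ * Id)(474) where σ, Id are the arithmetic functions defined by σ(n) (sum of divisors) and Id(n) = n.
(σ * Id)(474) = 5565

Divisors of 474: [1, 2, 3, 6, 79, 158, 237, 474]. For each d | 474:
  d = 1: σ(1) · Id(474/1) = 1 · 474 = 474
  d = 2: σ(2) · Id(474/2) = 3 · 237 = 711
  d = 3: σ(3) · Id(474/3) = 4 · 158 = 632
  d = 6: σ(6) · Id(474/6) = 12 · 79 = 948
  d = 79: σ(79) · Id(474/79) = 80 · 6 = 480
  d = 158: σ(158) · Id(474/158) = 240 · 3 = 720
  d = 237: σ(237) · Id(474/237) = 320 · 2 = 640
  d = 474: σ(474) · Id(474/474) = 960 · 1 = 960
Summing: (σ * Id)(474) = 474 + 711 + 632 + 948 + 480 + 720 + 640 + 960 = 5565.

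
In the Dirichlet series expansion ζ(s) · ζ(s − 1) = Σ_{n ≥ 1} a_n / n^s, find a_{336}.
σ(336) = 992

In the product (Σ m^0/m^s)(Σ k / k^s) = Σ (Σ_{d | n} d) / n^s, the coefficient of 1/n^s is σ(n) = Σ_{d | n} d. For n = 336, divisors are [1, 2, 3, 4, 6, 7, 8, 12, 14, 16, 21, 24, 28, 42, 48, 56, 84, 112, 168, 336]; summing: σ(336) = 992.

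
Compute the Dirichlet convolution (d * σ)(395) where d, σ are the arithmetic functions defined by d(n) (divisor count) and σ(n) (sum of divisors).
(d * σ)(395) = 656

Divisors of 395: [1, 5, 79, 395]. For each d | 395:
  d = 1: d(1) · σ(395/1) = 1 · 480 = 480
  d = 5: d(5) · σ(395/5) = 2 · 80 = 160
  d = 79: d(79) · σ(395/79) = 2 · 6 = 12
  d = 395: d(395) · σ(395/395) = 4 · 1 = 4
Summing: (d * σ)(395) = 480 + 160 + 12 + 4 = 656.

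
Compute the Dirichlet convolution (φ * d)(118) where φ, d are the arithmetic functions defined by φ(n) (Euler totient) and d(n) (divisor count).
(φ * d)(118) = 180

Divisors of 118: [1, 2, 59, 118]. For each d | 118:
  d = 1: φ(1) · d(118/1) = 1 · 4 = 4
  d = 2: φ(2) · d(118/2) = 1 · 2 = 2
  d = 59: φ(59) · d(118/59) = 58 · 2 = 116
  d = 118: φ(118) · d(118/118) = 58 · 1 = 58
Summing: (φ * d)(118) = 4 + 2 + 116 + 58 = 180.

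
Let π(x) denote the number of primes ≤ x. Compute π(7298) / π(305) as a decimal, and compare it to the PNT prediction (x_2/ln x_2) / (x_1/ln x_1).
π(7298)/π(305) = 930/62 ≈ 15.0000;  PNT prediction ≈ 15.3872.

π(305) = 62 and π(7298) = 930, so π(7298)/π(305) ≈ 15.0000. The PNT-predicted ratio is (7298/ln(7298)) / (305/ln(305)) ≈ 15.3872. The two agree to within a few percent, as expected.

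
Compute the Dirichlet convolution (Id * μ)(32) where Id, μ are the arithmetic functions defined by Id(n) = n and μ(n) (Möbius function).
(Id * μ)(32) = 16

Divisors of 32: [1, 2, 4, 8, 16, 32]. For each d | 32:
  d = 1: Id(1) · μ(32/1) = 1 · 0 = 0
  d = 2: Id(2) · μ(32/2) = 2 · 0 = 0
  d = 4: Id(4) · μ(32/4) = 4 · 0 = 0
  d = 8: Id(8) · μ(32/8) = 8 · 0 = 0
  d = 16: Id(16) · μ(32/16) = 16 · -1 = -16
  d = 32: Id(32) · μ(32/32) = 32 · 1 = 32
Summing: (Id * μ)(32) = 0 + 0 + 0 + 0 + -16 + 32 = 16.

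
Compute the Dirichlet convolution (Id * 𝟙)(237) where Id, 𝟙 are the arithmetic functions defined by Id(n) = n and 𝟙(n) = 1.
(Id * 𝟙)(237) = 320

Divisors of 237: [1, 3, 79, 237]. For each d | 237:
  d = 1: Id(1) · 𝟙(237/1) = 1 · 1 = 1
  d = 3: Id(3) · 𝟙(237/3) = 3 · 1 = 3
  d = 79: Id(79) · 𝟙(237/79) = 79 · 1 = 79
  d = 237: Id(237) · 𝟙(237/237) = 237 · 1 = 237
Summing: (Id * 𝟙)(237) = 1 + 3 + 79 + 237 = 320.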